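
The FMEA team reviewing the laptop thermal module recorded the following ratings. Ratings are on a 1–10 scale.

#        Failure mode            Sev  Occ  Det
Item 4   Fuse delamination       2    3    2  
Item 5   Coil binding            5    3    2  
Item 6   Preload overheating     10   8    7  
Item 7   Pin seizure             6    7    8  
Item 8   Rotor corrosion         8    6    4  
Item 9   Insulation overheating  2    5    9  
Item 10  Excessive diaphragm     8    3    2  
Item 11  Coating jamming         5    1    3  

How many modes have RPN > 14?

RPN = Severity × Occurrence × Detection:
  Item 4: 2 × 3 × 2 = 12
  Item 5: 5 × 3 × 2 = 30
  Item 6: 10 × 8 × 7 = 560
  Item 7: 6 × 7 × 8 = 336
  Item 8: 8 × 6 × 4 = 192
  Item 9: 2 × 5 × 9 = 90
  Item 10: 8 × 3 × 2 = 48
  Item 11: 5 × 1 × 3 = 15
Modes with RPN > 14: Item 5 (30), Item 6 (560), Item 7 (336), Item 8 (192), Item 9 (90), Item 10 (48), Item 11 (15) → 7.

7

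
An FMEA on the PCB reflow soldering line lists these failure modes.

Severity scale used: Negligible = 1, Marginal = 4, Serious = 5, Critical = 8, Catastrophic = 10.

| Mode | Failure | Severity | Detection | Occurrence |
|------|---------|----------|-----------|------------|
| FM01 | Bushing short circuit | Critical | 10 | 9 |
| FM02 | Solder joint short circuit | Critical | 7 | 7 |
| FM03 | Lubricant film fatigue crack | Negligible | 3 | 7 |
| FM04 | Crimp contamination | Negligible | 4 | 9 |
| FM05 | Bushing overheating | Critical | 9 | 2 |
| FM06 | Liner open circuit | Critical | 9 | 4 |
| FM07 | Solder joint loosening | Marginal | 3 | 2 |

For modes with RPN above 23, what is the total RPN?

RPN = Severity × Occurrence × Detection:
  FM01: 8 × 9 × 10 = 720
  FM02: 8 × 7 × 7 = 392
  FM03: 1 × 7 × 3 = 21
  FM04: 1 × 9 × 4 = 36
  FM05: 8 × 2 × 9 = 144
  FM06: 8 × 4 × 9 = 288
  FM07: 4 × 2 × 3 = 24
RPN > 23: FM01 (720), FM02 (392), FM04 (36), FM05 (144), FM06 (288), FM07 (24).
Sum: 720 + 392 + 36 + 144 + 288 + 24 = 1604.

1604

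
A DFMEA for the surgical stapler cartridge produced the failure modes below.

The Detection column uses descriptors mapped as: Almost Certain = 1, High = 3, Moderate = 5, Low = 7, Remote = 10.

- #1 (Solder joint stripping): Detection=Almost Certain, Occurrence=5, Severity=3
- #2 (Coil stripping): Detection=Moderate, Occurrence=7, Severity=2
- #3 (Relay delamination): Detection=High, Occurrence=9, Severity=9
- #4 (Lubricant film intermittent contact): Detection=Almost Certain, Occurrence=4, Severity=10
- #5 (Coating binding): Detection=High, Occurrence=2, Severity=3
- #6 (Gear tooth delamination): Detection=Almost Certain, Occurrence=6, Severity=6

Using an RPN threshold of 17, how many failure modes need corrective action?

5

RPN = Severity × Occurrence × Detection:
  #1: 3 × 5 × 1 = 15
  #2: 2 × 7 × 5 = 70
  #3: 9 × 9 × 3 = 243
  #4: 10 × 4 × 1 = 40
  #5: 3 × 2 × 3 = 18
  #6: 6 × 6 × 1 = 36
Modes with RPN ≥ 17: #2 (70), #3 (243), #4 (40), #5 (18), #6 (36) → 5.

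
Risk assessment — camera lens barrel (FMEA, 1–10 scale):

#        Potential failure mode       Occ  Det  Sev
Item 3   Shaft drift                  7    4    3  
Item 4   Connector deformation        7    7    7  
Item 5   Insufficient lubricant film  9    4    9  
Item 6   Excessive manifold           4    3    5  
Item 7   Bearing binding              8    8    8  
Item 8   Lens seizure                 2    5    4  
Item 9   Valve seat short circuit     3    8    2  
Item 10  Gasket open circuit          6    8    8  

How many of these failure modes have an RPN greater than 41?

7

RPN = Severity × Occurrence × Detection:
  Item 3: 3 × 7 × 4 = 84
  Item 4: 7 × 7 × 7 = 343
  Item 5: 9 × 9 × 4 = 324
  Item 6: 5 × 4 × 3 = 60
  Item 7: 8 × 8 × 8 = 512
  Item 8: 4 × 2 × 5 = 40
  Item 9: 2 × 3 × 8 = 48
  Item 10: 8 × 6 × 8 = 384
Modes with RPN > 41: Item 3 (84), Item 4 (343), Item 5 (324), Item 6 (60), Item 7 (512), Item 9 (48), Item 10 (384) → 7.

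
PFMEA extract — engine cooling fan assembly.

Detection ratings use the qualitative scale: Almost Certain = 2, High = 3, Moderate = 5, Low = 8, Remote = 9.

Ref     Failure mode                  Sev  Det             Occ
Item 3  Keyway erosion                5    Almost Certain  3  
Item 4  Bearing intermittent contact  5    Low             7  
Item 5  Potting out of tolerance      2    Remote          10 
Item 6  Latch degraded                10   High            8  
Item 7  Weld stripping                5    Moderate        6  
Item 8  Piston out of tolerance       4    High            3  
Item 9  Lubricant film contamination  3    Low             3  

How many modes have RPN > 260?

1

RPN = Severity × Occurrence × Detection:
  Item 3: 5 × 3 × 2 = 30
  Item 4: 5 × 7 × 8 = 280
  Item 5: 2 × 10 × 9 = 180
  Item 6: 10 × 8 × 3 = 240
  Item 7: 5 × 6 × 5 = 150
  Item 8: 4 × 3 × 3 = 36
  Item 9: 3 × 3 × 8 = 72
Modes with RPN > 260: Item 4 (280) → 1.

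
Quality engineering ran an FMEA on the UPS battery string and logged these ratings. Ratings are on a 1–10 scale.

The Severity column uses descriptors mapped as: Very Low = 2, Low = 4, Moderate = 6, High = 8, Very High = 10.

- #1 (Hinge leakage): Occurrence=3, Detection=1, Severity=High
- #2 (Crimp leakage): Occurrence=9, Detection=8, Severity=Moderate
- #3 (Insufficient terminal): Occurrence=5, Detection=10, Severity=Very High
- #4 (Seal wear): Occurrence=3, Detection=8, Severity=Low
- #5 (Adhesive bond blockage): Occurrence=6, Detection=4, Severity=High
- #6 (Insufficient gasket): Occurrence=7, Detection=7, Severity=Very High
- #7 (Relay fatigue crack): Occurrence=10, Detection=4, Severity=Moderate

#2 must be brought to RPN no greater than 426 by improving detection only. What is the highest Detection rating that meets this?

#2: S=6, O=9, D=8 → current RPN = 432.
Fixed product = 54. Need 54 × D ≤ 426, so D ≤ 426/54 = 7.89.
Maximum integer Detection rating = 7 (gives RPN 378; D=8 would give 432 > 426).

7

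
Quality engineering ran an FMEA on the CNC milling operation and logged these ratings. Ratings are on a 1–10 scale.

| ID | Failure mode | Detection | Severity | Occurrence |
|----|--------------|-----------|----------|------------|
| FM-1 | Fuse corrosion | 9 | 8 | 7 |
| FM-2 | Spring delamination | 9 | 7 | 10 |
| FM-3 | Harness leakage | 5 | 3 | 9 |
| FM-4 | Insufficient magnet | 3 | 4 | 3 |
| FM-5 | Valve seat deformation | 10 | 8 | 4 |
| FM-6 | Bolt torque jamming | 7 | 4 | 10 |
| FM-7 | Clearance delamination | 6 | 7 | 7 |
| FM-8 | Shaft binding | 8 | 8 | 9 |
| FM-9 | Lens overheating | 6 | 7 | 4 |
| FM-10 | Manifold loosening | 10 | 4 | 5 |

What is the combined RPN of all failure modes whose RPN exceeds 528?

RPN = Severity × Occurrence × Detection:
  FM-1: 8 × 7 × 9 = 504
  FM-2: 7 × 10 × 9 = 630
  FM-3: 3 × 9 × 5 = 135
  FM-4: 4 × 3 × 3 = 36
  FM-5: 8 × 4 × 10 = 320
  FM-6: 4 × 10 × 7 = 280
  FM-7: 7 × 7 × 6 = 294
  FM-8: 8 × 9 × 8 = 576
  FM-9: 7 × 4 × 6 = 168
  FM-10: 4 × 5 × 10 = 200
RPN > 528: FM-2 (630), FM-8 (576).
Sum: 630 + 576 = 1206.

1206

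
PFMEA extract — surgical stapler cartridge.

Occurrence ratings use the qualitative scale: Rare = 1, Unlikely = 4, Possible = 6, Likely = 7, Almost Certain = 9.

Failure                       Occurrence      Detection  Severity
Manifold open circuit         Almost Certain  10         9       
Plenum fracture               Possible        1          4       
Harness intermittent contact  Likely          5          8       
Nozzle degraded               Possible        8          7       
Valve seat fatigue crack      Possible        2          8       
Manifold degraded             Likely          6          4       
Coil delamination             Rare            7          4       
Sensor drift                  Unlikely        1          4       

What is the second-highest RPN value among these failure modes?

RPN = Severity × Occurrence × Detection:
  Manifold open circuit: 9 × 9 × 10 = 810
  Plenum fracture: 4 × 6 × 1 = 24
  Harness intermittent contact: 8 × 7 × 5 = 280
  Nozzle degraded: 7 × 6 × 8 = 336
  Valve seat fatigue crack: 8 × 6 × 2 = 96
  Manifold degraded: 4 × 7 × 6 = 168
  Coil delamination: 4 × 1 × 7 = 28
  Sensor drift: 4 × 4 × 1 = 16
Sorted descending: 810, 336, 280, 168, 96, 28, 24, 16.
The second-highest RPN is 336 (Nozzle degraded).

336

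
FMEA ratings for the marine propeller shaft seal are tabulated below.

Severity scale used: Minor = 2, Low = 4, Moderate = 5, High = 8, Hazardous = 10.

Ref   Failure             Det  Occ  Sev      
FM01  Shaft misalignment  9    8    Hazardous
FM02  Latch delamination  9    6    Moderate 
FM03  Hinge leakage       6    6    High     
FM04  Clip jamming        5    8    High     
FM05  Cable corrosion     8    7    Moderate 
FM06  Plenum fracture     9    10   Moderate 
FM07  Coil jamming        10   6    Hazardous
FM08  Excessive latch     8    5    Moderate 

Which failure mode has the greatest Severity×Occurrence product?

Criticality = Severity × Occurrence:
  FM01: 10 × 8 = 80
  FM02: 5 × 6 = 30
  FM03: 8 × 6 = 48
  FM04: 8 × 8 = 64
  FM05: 5 × 7 = 35
  FM06: 5 × 10 = 50
  FM07: 10 × 6 = 60
  FM08: 5 × 5 = 25
Highest criticality is 80 → FM01.

FM01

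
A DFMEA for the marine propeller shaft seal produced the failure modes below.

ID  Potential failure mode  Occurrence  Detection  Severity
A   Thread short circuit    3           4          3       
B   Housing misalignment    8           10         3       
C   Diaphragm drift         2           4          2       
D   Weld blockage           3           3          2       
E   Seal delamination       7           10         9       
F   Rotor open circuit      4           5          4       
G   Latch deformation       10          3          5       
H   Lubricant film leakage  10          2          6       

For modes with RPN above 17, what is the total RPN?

1274

RPN = Severity × Occurrence × Detection:
  A: 3 × 3 × 4 = 36
  B: 3 × 8 × 10 = 240
  C: 2 × 2 × 4 = 16
  D: 2 × 3 × 3 = 18
  E: 9 × 7 × 10 = 630
  F: 4 × 4 × 5 = 80
  G: 5 × 10 × 3 = 150
  H: 6 × 10 × 2 = 120
RPN > 17: A (36), B (240), D (18), E (630), F (80), G (150), H (120).
Sum: 36 + 240 + 18 + 630 + 80 + 150 + 120 = 1274.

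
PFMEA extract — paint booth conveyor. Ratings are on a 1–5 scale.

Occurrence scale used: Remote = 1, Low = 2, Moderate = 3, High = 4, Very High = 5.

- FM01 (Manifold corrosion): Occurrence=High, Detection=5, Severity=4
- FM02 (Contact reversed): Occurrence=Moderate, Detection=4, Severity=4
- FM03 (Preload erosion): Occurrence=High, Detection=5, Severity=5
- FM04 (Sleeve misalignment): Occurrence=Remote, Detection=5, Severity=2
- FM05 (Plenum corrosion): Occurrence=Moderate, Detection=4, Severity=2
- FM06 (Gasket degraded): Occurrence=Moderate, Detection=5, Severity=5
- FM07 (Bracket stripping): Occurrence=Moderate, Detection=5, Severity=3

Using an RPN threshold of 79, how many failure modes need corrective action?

RPN = Severity × Occurrence × Detection:
  FM01: 4 × 4 × 5 = 80
  FM02: 4 × 3 × 4 = 48
  FM03: 5 × 4 × 5 = 100
  FM04: 2 × 1 × 5 = 10
  FM05: 2 × 3 × 4 = 24
  FM06: 5 × 3 × 5 = 75
  FM07: 3 × 3 × 5 = 45
Modes with RPN ≥ 79: FM01 (80), FM03 (100) → 2.

2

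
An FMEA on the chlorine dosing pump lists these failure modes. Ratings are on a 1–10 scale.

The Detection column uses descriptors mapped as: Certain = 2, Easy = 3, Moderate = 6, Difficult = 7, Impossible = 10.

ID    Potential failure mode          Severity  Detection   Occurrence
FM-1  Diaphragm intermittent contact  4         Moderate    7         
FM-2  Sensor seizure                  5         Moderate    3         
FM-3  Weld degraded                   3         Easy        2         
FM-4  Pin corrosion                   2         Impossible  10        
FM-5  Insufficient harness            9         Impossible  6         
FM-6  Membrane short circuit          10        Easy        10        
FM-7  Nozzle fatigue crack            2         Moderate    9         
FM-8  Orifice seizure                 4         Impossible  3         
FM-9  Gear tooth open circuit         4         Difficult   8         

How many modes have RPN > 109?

RPN = Severity × Occurrence × Detection:
  FM-1: 4 × 7 × 6 = 168
  FM-2: 5 × 3 × 6 = 90
  FM-3: 3 × 2 × 3 = 18
  FM-4: 2 × 10 × 10 = 200
  FM-5: 9 × 6 × 10 = 540
  FM-6: 10 × 10 × 3 = 300
  FM-7: 2 × 9 × 6 = 108
  FM-8: 4 × 3 × 10 = 120
  FM-9: 4 × 8 × 7 = 224
Modes with RPN > 109: FM-1 (168), FM-4 (200), FM-5 (540), FM-6 (300), FM-8 (120), FM-9 (224) → 6.

6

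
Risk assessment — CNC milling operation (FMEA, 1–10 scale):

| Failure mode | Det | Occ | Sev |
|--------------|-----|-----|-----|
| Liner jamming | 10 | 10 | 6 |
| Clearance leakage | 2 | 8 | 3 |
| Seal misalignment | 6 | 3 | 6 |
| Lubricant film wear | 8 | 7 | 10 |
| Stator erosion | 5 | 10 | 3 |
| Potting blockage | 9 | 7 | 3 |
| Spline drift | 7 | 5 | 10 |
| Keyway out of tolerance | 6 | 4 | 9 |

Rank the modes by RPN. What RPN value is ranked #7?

RPN = Severity × Occurrence × Detection:
  Liner jamming: 6 × 10 × 10 = 600
  Clearance leakage: 3 × 8 × 2 = 48
  Seal misalignment: 6 × 3 × 6 = 108
  Lubricant film wear: 10 × 7 × 8 = 560
  Stator erosion: 3 × 10 × 5 = 150
  Potting blockage: 3 × 7 × 9 = 189
  Spline drift: 10 × 5 × 7 = 350
  Keyway out of tolerance: 9 × 4 × 6 = 216
Sorted descending: 600, 560, 350, 216, 189, 150, 108, 48.
The seventh-highest RPN is 108 (Seal misalignment).

108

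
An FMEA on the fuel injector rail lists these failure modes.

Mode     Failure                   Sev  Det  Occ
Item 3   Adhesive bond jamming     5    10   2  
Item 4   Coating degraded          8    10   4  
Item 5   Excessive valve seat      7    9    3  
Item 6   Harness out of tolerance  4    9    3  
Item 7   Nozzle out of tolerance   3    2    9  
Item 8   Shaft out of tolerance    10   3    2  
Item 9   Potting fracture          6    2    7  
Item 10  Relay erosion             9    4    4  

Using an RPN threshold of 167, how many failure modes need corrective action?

RPN = Severity × Occurrence × Detection:
  Item 3: 5 × 2 × 10 = 100
  Item 4: 8 × 4 × 10 = 320
  Item 5: 7 × 3 × 9 = 189
  Item 6: 4 × 3 × 9 = 108
  Item 7: 3 × 9 × 2 = 54
  Item 8: 10 × 2 × 3 = 60
  Item 9: 6 × 7 × 2 = 84
  Item 10: 9 × 4 × 4 = 144
Modes with RPN ≥ 167: Item 4 (320), Item 5 (189) → 2.

2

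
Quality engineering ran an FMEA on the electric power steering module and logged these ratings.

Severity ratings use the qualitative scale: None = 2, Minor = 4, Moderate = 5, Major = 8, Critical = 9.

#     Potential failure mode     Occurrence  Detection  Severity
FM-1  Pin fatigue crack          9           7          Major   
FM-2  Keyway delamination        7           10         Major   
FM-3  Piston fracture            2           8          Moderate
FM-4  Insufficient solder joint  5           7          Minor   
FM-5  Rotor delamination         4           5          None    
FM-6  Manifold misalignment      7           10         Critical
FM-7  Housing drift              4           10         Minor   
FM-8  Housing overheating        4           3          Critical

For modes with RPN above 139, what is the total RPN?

RPN = Severity × Occurrence × Detection:
  FM-1: 8 × 9 × 7 = 504
  FM-2: 8 × 7 × 10 = 560
  FM-3: 5 × 2 × 8 = 80
  FM-4: 4 × 5 × 7 = 140
  FM-5: 2 × 4 × 5 = 40
  FM-6: 9 × 7 × 10 = 630
  FM-7: 4 × 4 × 10 = 160
  FM-8: 9 × 4 × 3 = 108
RPN > 139: FM-1 (504), FM-2 (560), FM-4 (140), FM-6 (630), FM-7 (160).
Sum: 504 + 560 + 140 + 630 + 160 = 1994.

1994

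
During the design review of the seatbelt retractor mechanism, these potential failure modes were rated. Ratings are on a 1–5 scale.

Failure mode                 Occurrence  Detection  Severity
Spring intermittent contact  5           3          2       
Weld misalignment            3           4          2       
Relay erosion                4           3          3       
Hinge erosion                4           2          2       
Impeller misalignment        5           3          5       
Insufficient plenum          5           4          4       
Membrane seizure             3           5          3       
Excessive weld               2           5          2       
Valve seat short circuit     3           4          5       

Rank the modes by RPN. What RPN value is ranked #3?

60

RPN = Severity × Occurrence × Detection:
  Spring intermittent contact: 2 × 5 × 3 = 30
  Weld misalignment: 2 × 3 × 4 = 24
  Relay erosion: 3 × 4 × 3 = 36
  Hinge erosion: 2 × 4 × 2 = 16
  Impeller misalignment: 5 × 5 × 3 = 75
  Insufficient plenum: 4 × 5 × 4 = 80
  Membrane seizure: 3 × 3 × 5 = 45
  Excessive weld: 2 × 2 × 5 = 20
  Valve seat short circuit: 5 × 3 × 4 = 60
Sorted descending: 80, 75, 60, 45, 36, 30, 24, 20, 16.
The third-highest RPN is 60 (Valve seat short circuit).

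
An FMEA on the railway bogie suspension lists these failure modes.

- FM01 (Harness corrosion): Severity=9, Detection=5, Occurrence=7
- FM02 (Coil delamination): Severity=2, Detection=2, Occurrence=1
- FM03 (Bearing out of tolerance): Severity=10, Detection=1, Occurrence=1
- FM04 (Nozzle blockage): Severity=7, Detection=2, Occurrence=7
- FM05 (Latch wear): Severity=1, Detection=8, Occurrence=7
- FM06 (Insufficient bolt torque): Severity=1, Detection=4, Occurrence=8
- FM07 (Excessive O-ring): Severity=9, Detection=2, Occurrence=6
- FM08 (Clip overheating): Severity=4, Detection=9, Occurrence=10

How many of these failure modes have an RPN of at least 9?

7

RPN = Severity × Occurrence × Detection:
  FM01: 9 × 7 × 5 = 315
  FM02: 2 × 1 × 2 = 4
  FM03: 10 × 1 × 1 = 10
  FM04: 7 × 7 × 2 = 98
  FM05: 1 × 7 × 8 = 56
  FM06: 1 × 8 × 4 = 32
  FM07: 9 × 6 × 2 = 108
  FM08: 4 × 10 × 9 = 360
Modes with RPN ≥ 9: FM01 (315), FM03 (10), FM04 (98), FM05 (56), FM06 (32), FM07 (108), FM08 (360) → 7.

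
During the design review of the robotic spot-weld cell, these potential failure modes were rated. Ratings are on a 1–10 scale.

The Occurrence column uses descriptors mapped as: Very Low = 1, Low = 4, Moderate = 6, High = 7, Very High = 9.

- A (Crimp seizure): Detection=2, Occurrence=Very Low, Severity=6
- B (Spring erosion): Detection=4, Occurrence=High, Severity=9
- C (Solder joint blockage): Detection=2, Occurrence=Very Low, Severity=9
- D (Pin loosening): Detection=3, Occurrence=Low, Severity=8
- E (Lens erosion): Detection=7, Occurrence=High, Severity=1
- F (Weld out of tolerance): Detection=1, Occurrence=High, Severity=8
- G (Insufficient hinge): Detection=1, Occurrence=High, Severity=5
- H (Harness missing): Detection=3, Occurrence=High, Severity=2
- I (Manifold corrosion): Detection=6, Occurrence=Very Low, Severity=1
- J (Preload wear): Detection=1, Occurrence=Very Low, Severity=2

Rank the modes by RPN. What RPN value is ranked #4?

49

RPN = Severity × Occurrence × Detection:
  A: 6 × 1 × 2 = 12
  B: 9 × 7 × 4 = 252
  C: 9 × 1 × 2 = 18
  D: 8 × 4 × 3 = 96
  E: 1 × 7 × 7 = 49
  F: 8 × 7 × 1 = 56
  G: 5 × 7 × 1 = 35
  H: 2 × 7 × 3 = 42
  I: 1 × 1 × 6 = 6
  J: 2 × 1 × 1 = 2
Sorted descending: 252, 96, 56, 49, 42, 35, 18, 12, 6, 2.
The fourth-highest RPN is 49 (E).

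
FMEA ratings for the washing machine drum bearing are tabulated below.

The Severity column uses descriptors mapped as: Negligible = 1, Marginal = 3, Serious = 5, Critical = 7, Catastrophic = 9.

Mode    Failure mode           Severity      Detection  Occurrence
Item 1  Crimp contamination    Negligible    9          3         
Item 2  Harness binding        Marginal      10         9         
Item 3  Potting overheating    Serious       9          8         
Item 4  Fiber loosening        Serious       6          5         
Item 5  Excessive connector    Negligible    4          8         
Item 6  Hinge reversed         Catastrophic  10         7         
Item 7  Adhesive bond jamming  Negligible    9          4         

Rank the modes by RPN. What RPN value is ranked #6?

RPN = Severity × Occurrence × Detection:
  Item 1: 1 × 3 × 9 = 27
  Item 2: 3 × 9 × 10 = 270
  Item 3: 5 × 8 × 9 = 360
  Item 4: 5 × 5 × 6 = 150
  Item 5: 1 × 8 × 4 = 32
  Item 6: 9 × 7 × 10 = 630
  Item 7: 1 × 4 × 9 = 36
Sorted descending: 630, 360, 270, 150, 36, 32, 27.
The sixth-highest RPN is 32 (Item 5).

32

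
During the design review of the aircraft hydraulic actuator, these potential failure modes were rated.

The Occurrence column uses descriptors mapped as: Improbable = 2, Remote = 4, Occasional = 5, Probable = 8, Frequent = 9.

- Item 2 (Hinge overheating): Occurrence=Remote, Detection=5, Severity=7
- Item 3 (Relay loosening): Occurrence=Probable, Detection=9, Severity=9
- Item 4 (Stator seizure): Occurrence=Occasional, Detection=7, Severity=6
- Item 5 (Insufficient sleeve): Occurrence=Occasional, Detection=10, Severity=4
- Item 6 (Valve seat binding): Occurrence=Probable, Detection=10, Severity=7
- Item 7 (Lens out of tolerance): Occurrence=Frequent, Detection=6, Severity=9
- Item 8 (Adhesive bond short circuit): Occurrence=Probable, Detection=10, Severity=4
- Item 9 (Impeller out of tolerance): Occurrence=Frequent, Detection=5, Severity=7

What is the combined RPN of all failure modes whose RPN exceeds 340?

RPN = Severity × Occurrence × Detection:
  Item 2: 7 × 4 × 5 = 140
  Item 3: 9 × 8 × 9 = 648
  Item 4: 6 × 5 × 7 = 210
  Item 5: 4 × 5 × 10 = 200
  Item 6: 7 × 8 × 10 = 560
  Item 7: 9 × 9 × 6 = 486
  Item 8: 4 × 8 × 10 = 320
  Item 9: 7 × 9 × 5 = 315
RPN > 340: Item 3 (648), Item 6 (560), Item 7 (486).
Sum: 648 + 560 + 486 = 1694.

1694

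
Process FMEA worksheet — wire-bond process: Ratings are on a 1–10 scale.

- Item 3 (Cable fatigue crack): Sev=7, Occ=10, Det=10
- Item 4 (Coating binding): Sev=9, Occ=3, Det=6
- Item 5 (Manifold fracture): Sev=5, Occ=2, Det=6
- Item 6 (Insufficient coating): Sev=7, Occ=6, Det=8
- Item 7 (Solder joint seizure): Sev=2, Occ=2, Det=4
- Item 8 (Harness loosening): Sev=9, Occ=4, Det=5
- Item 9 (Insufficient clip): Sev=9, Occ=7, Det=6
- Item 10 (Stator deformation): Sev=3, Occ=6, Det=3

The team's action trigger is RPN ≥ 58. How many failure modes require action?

RPN = Severity × Occurrence × Detection:
  Item 3: 7 × 10 × 10 = 700
  Item 4: 9 × 3 × 6 = 162
  Item 5: 5 × 2 × 6 = 60
  Item 6: 7 × 6 × 8 = 336
  Item 7: 2 × 2 × 4 = 16
  Item 8: 9 × 4 × 5 = 180
  Item 9: 9 × 7 × 6 = 378
  Item 10: 3 × 6 × 3 = 54
Modes with RPN ≥ 58: Item 3 (700), Item 4 (162), Item 5 (60), Item 6 (336), Item 8 (180), Item 9 (378) → 6.

6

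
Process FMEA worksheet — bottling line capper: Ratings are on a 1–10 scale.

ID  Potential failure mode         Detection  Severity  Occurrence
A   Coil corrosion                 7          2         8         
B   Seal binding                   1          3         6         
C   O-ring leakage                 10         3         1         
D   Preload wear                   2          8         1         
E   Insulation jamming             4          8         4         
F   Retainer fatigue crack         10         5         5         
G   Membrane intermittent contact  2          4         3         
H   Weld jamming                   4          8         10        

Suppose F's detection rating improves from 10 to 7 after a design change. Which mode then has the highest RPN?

H

RPN = Severity × Occurrence × Detection:
  A: 2 × 8 × 7 = 112
  B: 3 × 6 × 1 = 18
  C: 3 × 1 × 10 = 30
  D: 8 × 1 × 2 = 16
  E: 8 × 4 × 4 = 128
  F: 5 × 5 × 10 = 250
  G: 4 × 3 × 2 = 24
  H: 8 × 10 × 4 = 320
After action: F → 5 × 5 × 7 = 175.
Revised RPNs: H=320, F=175, E=128, A=112, C=30, G=24, B=18, D=16.
Highest is now H (320).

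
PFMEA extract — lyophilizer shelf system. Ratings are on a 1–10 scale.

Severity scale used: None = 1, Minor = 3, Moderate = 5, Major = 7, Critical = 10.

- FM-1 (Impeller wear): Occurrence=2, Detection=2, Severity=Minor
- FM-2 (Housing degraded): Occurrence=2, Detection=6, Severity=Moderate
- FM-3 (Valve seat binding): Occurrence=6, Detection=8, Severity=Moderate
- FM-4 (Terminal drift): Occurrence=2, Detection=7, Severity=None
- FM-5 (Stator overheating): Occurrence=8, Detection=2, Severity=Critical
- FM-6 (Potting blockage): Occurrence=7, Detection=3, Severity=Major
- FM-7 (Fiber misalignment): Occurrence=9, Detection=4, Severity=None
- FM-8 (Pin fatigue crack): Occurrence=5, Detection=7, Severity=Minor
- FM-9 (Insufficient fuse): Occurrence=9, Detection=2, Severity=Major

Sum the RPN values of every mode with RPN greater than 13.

888

RPN = Severity × Occurrence × Detection:
  FM-1: 3 × 2 × 2 = 12
  FM-2: 5 × 2 × 6 = 60
  FM-3: 5 × 6 × 8 = 240
  FM-4: 1 × 2 × 7 = 14
  FM-5: 10 × 8 × 2 = 160
  FM-6: 7 × 7 × 3 = 147
  FM-7: 1 × 9 × 4 = 36
  FM-8: 3 × 5 × 7 = 105
  FM-9: 7 × 9 × 2 = 126
RPN > 13: FM-2 (60), FM-3 (240), FM-4 (14), FM-5 (160), FM-6 (147), FM-7 (36), FM-8 (105), FM-9 (126).
Sum: 60 + 240 + 14 + 160 + 147 + 36 + 105 + 126 = 888.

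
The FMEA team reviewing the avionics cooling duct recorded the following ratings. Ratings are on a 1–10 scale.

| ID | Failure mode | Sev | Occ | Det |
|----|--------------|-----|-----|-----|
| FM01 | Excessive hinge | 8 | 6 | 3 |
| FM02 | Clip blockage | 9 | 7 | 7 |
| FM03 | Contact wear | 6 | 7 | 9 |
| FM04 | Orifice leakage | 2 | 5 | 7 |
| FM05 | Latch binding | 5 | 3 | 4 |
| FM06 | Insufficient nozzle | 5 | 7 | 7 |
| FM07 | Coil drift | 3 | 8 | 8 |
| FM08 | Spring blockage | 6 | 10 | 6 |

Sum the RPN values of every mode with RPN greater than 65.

1830

RPN = Severity × Occurrence × Detection:
  FM01: 8 × 6 × 3 = 144
  FM02: 9 × 7 × 7 = 441
  FM03: 6 × 7 × 9 = 378
  FM04: 2 × 5 × 7 = 70
  FM05: 5 × 3 × 4 = 60
  FM06: 5 × 7 × 7 = 245
  FM07: 3 × 8 × 8 = 192
  FM08: 6 × 10 × 6 = 360
RPN > 65: FM01 (144), FM02 (441), FM03 (378), FM04 (70), FM06 (245), FM07 (192), FM08 (360).
Sum: 144 + 441 + 378 + 70 + 245 + 192 + 360 = 1830.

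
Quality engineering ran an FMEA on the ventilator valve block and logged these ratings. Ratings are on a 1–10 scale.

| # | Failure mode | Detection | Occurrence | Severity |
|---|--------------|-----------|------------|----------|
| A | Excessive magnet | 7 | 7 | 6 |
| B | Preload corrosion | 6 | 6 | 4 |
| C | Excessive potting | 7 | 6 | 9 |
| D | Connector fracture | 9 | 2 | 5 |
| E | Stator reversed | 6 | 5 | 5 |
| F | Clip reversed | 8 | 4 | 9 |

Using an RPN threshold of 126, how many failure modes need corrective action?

RPN = Severity × Occurrence × Detection:
  A: 6 × 7 × 7 = 294
  B: 4 × 6 × 6 = 144
  C: 9 × 6 × 7 = 378
  D: 5 × 2 × 9 = 90
  E: 5 × 5 × 6 = 150
  F: 9 × 4 × 8 = 288
Modes with RPN ≥ 126: A (294), B (144), C (378), E (150), F (288) → 5.

5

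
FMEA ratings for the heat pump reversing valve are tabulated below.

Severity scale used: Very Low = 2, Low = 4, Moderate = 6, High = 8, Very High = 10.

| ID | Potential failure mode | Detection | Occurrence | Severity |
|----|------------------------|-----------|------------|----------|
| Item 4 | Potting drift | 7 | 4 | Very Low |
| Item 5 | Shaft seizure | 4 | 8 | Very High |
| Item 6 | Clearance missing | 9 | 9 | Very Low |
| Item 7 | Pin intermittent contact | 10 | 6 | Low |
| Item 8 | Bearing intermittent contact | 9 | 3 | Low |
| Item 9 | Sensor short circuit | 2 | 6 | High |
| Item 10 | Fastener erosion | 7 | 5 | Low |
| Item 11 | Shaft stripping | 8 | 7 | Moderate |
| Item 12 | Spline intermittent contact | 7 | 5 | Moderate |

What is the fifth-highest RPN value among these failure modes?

162

RPN = Severity × Occurrence × Detection:
  Item 4: 2 × 4 × 7 = 56
  Item 5: 10 × 8 × 4 = 320
  Item 6: 2 × 9 × 9 = 162
  Item 7: 4 × 6 × 10 = 240
  Item 8: 4 × 3 × 9 = 108
  Item 9: 8 × 6 × 2 = 96
  Item 10: 4 × 5 × 7 = 140
  Item 11: 6 × 7 × 8 = 336
  Item 12: 6 × 5 × 7 = 210
Sorted descending: 336, 320, 240, 210, 162, 140, 108, 96, 56.
The fifth-highest RPN is 162 (Item 6).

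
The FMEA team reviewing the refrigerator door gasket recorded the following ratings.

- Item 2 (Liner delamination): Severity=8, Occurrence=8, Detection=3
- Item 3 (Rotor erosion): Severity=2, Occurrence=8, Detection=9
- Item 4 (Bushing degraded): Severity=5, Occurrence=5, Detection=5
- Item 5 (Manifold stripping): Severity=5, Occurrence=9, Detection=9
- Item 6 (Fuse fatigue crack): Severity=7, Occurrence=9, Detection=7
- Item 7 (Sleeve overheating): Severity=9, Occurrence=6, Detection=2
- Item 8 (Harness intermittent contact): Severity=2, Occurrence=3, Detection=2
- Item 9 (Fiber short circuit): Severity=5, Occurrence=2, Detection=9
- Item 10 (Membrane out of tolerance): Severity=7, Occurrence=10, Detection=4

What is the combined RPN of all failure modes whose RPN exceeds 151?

RPN = Severity × Occurrence × Detection:
  Item 2: 8 × 8 × 3 = 192
  Item 3: 2 × 8 × 9 = 144
  Item 4: 5 × 5 × 5 = 125
  Item 5: 5 × 9 × 9 = 405
  Item 6: 7 × 9 × 7 = 441
  Item 7: 9 × 6 × 2 = 108
  Item 8: 2 × 3 × 2 = 12
  Item 9: 5 × 2 × 9 = 90
  Item 10: 7 × 10 × 4 = 280
RPN > 151: Item 2 (192), Item 5 (405), Item 6 (441), Item 10 (280).
Sum: 192 + 405 + 441 + 280 = 1318.

1318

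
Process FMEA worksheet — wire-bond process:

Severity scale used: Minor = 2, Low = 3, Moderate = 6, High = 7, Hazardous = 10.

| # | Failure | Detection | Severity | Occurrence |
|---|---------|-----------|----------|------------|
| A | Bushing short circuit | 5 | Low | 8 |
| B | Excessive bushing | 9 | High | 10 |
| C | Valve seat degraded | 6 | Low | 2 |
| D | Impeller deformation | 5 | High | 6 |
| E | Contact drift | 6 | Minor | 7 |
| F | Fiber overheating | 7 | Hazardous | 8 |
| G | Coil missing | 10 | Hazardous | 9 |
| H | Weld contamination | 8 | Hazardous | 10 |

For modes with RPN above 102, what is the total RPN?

3220

RPN = Severity × Occurrence × Detection:
  A: 3 × 8 × 5 = 120
  B: 7 × 10 × 9 = 630
  C: 3 × 2 × 6 = 36
  D: 7 × 6 × 5 = 210
  E: 2 × 7 × 6 = 84
  F: 10 × 8 × 7 = 560
  G: 10 × 9 × 10 = 900
  H: 10 × 10 × 8 = 800
RPN > 102: A (120), B (630), D (210), F (560), G (900), H (800).
Sum: 120 + 630 + 210 + 560 + 900 + 800 = 3220.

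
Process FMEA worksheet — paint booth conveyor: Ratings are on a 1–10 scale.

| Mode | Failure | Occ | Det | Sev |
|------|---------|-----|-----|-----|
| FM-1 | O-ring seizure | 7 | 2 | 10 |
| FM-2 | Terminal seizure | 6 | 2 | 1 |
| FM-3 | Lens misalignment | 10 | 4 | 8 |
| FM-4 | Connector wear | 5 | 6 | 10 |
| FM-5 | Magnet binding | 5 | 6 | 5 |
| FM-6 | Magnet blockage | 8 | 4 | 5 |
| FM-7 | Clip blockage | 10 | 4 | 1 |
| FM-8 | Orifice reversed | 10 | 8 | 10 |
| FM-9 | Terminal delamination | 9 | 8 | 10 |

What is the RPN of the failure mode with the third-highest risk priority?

320

RPN = Severity × Occurrence × Detection:
  FM-1: 10 × 7 × 2 = 140
  FM-2: 1 × 6 × 2 = 12
  FM-3: 8 × 10 × 4 = 320
  FM-4: 10 × 5 × 6 = 300
  FM-5: 5 × 5 × 6 = 150
  FM-6: 5 × 8 × 4 = 160
  FM-7: 1 × 10 × 4 = 40
  FM-8: 10 × 10 × 8 = 800
  FM-9: 10 × 9 × 8 = 720
Sorted descending: 800, 720, 320, 300, 160, 150, 140, 40, 12.
The third-highest RPN is 320 (FM-3).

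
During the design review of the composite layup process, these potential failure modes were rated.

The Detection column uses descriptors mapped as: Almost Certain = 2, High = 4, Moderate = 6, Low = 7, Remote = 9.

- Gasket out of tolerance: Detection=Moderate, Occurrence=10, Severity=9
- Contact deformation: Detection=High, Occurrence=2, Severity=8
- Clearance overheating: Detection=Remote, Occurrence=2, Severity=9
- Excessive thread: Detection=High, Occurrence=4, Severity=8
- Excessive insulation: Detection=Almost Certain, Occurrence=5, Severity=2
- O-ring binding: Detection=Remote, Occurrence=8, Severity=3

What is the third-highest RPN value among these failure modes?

RPN = Severity × Occurrence × Detection:
  Gasket out of tolerance: 9 × 10 × 6 = 540
  Contact deformation: 8 × 2 × 4 = 64
  Clearance overheating: 9 × 2 × 9 = 162
  Excessive thread: 8 × 4 × 4 = 128
  Excessive insulation: 2 × 5 × 2 = 20
  O-ring binding: 3 × 8 × 9 = 216
Sorted descending: 540, 216, 162, 128, 64, 20.
The third-highest RPN is 162 (Clearance overheating).

162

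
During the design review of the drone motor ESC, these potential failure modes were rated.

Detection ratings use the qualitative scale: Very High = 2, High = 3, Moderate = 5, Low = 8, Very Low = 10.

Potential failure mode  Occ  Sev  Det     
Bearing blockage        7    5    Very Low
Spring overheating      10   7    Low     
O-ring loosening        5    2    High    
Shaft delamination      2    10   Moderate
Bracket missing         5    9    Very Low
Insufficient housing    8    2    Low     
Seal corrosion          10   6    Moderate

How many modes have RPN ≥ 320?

3

RPN = Severity × Occurrence × Detection:
  Bearing blockage: 5 × 7 × 10 = 350
  Spring overheating: 7 × 10 × 8 = 560
  O-ring loosening: 2 × 5 × 3 = 30
  Shaft delamination: 10 × 2 × 5 = 100
  Bracket missing: 9 × 5 × 10 = 450
  Insufficient housing: 2 × 8 × 8 = 128
  Seal corrosion: 6 × 10 × 5 = 300
Modes with RPN ≥ 320: Bearing blockage (350), Spring overheating (560), Bracket missing (450) → 3.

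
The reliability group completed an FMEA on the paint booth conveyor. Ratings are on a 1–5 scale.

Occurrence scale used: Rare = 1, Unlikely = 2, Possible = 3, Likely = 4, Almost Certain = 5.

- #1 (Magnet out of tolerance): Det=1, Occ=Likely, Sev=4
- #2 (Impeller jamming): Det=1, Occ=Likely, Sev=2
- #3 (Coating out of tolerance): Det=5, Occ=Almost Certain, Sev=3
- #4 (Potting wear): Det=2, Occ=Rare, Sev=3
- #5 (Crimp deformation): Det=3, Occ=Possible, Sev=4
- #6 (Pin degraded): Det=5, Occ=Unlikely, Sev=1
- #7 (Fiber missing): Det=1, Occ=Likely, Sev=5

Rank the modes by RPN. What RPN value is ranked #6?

RPN = Severity × Occurrence × Detection:
  #1: 4 × 4 × 1 = 16
  #2: 2 × 4 × 1 = 8
  #3: 3 × 5 × 5 = 75
  #4: 3 × 1 × 2 = 6
  #5: 4 × 3 × 3 = 36
  #6: 1 × 2 × 5 = 10
  #7: 5 × 4 × 1 = 20
Sorted descending: 75, 36, 20, 16, 10, 8, 6.
The sixth-highest RPN is 8 (#2).

8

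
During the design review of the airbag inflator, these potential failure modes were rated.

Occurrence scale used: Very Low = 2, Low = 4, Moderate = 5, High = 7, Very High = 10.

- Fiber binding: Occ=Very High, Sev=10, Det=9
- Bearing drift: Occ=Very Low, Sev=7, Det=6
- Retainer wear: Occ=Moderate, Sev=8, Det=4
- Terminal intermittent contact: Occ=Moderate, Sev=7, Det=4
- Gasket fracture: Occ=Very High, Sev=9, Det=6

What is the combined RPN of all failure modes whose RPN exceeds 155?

RPN = Severity × Occurrence × Detection:
  Fiber binding: 10 × 10 × 9 = 900
  Bearing drift: 7 × 2 × 6 = 84
  Retainer wear: 8 × 5 × 4 = 160
  Terminal intermittent contact: 7 × 5 × 4 = 140
  Gasket fracture: 9 × 10 × 6 = 540
RPN > 155: Fiber binding (900), Retainer wear (160), Gasket fracture (540).
Sum: 900 + 160 + 540 = 1600.

1600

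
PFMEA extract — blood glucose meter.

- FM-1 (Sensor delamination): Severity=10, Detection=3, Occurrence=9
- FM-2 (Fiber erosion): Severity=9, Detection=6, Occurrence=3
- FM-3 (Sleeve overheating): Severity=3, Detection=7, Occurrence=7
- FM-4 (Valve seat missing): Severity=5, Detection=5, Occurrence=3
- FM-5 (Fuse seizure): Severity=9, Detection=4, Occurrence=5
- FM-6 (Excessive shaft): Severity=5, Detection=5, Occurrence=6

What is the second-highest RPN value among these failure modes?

180

RPN = Severity × Occurrence × Detection:
  FM-1: 10 × 9 × 3 = 270
  FM-2: 9 × 3 × 6 = 162
  FM-3: 3 × 7 × 7 = 147
  FM-4: 5 × 3 × 5 = 75
  FM-5: 9 × 5 × 4 = 180
  FM-6: 5 × 6 × 5 = 150
Sorted descending: 270, 180, 162, 150, 147, 75.
The second-highest RPN is 180 (FM-5).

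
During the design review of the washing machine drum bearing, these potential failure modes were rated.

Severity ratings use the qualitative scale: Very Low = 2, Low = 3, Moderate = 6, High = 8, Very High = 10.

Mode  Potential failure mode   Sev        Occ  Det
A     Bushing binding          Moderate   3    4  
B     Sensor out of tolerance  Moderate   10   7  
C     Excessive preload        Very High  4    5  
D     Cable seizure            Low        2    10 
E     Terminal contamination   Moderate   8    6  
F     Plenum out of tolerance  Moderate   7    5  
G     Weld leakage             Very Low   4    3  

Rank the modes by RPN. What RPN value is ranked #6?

RPN = Severity × Occurrence × Detection:
  A: 6 × 3 × 4 = 72
  B: 6 × 10 × 7 = 420
  C: 10 × 4 × 5 = 200
  D: 3 × 2 × 10 = 60
  E: 6 × 8 × 6 = 288
  F: 6 × 7 × 5 = 210
  G: 2 × 4 × 3 = 24
Sorted descending: 420, 288, 210, 200, 72, 60, 24.
The sixth-highest RPN is 60 (D).

60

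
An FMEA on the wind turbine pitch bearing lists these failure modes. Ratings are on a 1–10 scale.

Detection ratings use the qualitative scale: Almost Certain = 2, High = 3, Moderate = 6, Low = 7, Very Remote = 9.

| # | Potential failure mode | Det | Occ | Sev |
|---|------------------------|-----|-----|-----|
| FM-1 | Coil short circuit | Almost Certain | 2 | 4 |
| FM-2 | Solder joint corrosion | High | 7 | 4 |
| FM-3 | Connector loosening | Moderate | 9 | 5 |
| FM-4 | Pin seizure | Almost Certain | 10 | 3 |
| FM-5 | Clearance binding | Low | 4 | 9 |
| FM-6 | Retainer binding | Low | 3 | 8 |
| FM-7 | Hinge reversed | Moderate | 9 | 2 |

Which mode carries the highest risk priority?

FM-3

RPN = Severity × Occurrence × Detection:
  FM-1: 4 × 2 × 2 = 16
  FM-2: 4 × 7 × 3 = 84
  FM-3: 5 × 9 × 6 = 270
  FM-4: 3 × 10 × 2 = 60
  FM-5: 9 × 4 × 7 = 252
  FM-6: 8 × 3 × 7 = 168
  FM-7: 2 × 9 × 6 = 108
Highest RPN is 270 → FM-3.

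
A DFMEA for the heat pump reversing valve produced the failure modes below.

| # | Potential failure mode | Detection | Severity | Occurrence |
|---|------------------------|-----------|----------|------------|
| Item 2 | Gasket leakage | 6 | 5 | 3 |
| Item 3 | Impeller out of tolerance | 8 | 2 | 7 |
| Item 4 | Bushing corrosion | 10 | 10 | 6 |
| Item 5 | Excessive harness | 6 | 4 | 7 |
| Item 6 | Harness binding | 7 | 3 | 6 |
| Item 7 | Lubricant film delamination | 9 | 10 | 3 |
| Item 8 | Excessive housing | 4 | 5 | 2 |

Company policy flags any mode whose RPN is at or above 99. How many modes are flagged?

5

RPN = Severity × Occurrence × Detection:
  Item 2: 5 × 3 × 6 = 90
  Item 3: 2 × 7 × 8 = 112
  Item 4: 10 × 6 × 10 = 600
  Item 5: 4 × 7 × 6 = 168
  Item 6: 3 × 6 × 7 = 126
  Item 7: 10 × 3 × 9 = 270
  Item 8: 5 × 2 × 4 = 40
Modes with RPN ≥ 99: Item 3 (112), Item 4 (600), Item 5 (168), Item 6 (126), Item 7 (270) → 5.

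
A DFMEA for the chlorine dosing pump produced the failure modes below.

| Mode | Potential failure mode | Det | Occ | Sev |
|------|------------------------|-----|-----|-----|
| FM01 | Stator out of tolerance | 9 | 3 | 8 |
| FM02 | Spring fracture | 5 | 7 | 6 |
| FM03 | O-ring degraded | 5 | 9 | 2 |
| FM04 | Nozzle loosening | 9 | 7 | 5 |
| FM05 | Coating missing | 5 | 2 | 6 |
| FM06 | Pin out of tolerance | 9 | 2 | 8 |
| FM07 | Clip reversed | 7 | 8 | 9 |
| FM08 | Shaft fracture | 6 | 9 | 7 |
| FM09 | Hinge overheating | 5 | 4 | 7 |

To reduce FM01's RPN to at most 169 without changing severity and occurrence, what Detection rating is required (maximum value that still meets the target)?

FM01: S=8, O=3, D=9 → current RPN = 216.
Fixed product = 24. Need 24 × D ≤ 169, so D ≤ 169/24 = 7.04.
Maximum integer Detection rating = 7 (gives RPN 168; D=8 would give 192 > 169).

7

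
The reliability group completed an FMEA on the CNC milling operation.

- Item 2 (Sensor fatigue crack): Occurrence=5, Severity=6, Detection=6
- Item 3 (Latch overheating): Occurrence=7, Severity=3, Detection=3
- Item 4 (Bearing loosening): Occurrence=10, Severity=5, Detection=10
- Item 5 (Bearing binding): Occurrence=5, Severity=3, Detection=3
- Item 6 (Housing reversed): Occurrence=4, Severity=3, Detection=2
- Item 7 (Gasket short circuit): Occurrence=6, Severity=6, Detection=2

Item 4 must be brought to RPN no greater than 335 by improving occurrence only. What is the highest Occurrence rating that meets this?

Item 4: S=5, O=10, D=10 → current RPN = 500.
Fixed product = 50. Need 50 × O ≤ 335, so O ≤ 335/50 = 6.70.
Maximum integer Occurrence rating = 6 (gives RPN 300; O=7 would give 350 > 335).

6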